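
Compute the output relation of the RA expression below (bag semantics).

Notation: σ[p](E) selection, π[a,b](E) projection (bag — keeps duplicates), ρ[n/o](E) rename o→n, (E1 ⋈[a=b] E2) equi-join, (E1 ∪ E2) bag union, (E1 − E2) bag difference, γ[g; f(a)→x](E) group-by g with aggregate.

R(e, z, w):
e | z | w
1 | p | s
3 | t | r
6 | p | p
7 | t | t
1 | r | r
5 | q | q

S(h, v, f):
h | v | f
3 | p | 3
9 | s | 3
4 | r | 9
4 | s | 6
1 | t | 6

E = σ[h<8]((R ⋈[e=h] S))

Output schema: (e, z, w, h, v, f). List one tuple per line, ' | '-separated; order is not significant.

Stepwise |·|:
  R → 6
  S → 5
  (R ⋈[e=h] S) → 3
  σ[h<8]((R ⋈[e=h] S)) → 3

== RESULT ==
e | z | w | h | v | f
1 | p | s | 1 | t | 6
1 | r | r | 1 | t | 6
3 | t | r | 3 | p | 3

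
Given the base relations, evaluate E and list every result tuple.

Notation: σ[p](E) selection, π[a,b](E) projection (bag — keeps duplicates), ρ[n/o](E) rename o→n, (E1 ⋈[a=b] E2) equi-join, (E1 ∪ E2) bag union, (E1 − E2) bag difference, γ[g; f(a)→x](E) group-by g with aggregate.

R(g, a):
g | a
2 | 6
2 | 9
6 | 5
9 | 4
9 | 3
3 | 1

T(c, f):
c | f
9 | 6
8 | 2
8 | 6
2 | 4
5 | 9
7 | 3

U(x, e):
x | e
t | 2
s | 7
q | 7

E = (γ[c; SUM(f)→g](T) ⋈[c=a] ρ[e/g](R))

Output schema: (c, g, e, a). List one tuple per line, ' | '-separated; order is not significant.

Per-node cardinality:
  T → 6
  γ[c; SUM(f)→g](T) → 5
  R → 6
  ρ[e/g](R) → 6
  (γ[c; SUM(f)→g](T) ⋈[c=a] ρ[e/g](R)) → 2

== RESULT ==
c | g | e | a
5 | 9 | 6 | 5
9 | 6 | 2 | 9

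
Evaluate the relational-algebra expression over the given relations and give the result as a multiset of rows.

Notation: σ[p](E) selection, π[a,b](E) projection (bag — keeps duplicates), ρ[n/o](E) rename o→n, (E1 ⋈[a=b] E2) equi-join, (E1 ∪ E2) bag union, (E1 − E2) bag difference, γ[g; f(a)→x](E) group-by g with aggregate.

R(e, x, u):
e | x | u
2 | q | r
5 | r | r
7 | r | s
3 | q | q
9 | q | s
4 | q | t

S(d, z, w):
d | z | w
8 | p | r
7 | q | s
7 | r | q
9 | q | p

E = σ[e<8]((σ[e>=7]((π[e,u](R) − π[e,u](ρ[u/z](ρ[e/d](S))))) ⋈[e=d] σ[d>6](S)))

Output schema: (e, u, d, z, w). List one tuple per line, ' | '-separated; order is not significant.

Stepwise |·|:
  R → 6
  π[e,u](R) → 6
  S → 4
  ρ[e/d](S) → 4
  ρ[u/z](ρ[e/d](S)) → 4
  π[e,u](ρ[u/z](ρ[e/d](S))) → 4
  (π[e,u](R) − π[e,u](ρ[u/z](ρ[e/d](S)))) → 6
  σ[e>=7]((π[e,u](R) − π[e,u](ρ[u/z](ρ[e/d](S))))) → 2
  S → 4
  σ[d>6](S) → 4
  (σ[e>=7]((π[e,u](R) − π[e,u](ρ[u/z](ρ[e/d](S))))) ⋈[e=d] σ[d>6](S)) → 3
  σ[e<8]((σ[e>=7]((π[e,u](R) − π[e,u](ρ[u/z](ρ[e/d](S))))) ⋈[e=d] σ[d>6](S))) → 2

== RESULT ==
e | u | d | z | w
7 | s | 7 | q | s
7 | s | 7 | r | q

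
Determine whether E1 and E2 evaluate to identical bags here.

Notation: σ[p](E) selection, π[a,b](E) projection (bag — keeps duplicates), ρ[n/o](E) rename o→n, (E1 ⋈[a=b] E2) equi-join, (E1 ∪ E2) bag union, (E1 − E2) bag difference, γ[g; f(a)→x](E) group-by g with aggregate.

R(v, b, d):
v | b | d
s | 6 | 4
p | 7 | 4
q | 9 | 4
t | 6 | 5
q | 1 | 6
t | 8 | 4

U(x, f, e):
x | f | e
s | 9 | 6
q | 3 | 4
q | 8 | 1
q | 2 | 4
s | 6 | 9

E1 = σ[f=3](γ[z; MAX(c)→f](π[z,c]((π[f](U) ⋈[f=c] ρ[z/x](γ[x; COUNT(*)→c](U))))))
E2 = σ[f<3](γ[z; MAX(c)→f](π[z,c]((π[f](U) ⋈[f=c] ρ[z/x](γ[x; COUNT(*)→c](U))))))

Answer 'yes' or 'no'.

E1 per-node cardinality:
  U → 5
  π[f](U) → 5
  U → 5
  γ[x; COUNT(*)→c](U) → 2
  ρ[z/x](γ[x; COUNT(*)→c](U)) → 2
  (π[f](U) ⋈[f=c] ρ[z/x](γ[x; COUNT(*)→c](U))) → 2
  π[z,c]((π[f](U) ⋈[f=c] ρ[z/x](γ[x; COUNT(*)→c](U)))) → 2
  γ[z; MAX(c)→f](π[z,c]((π[f](U) ⋈[f=c] ρ[z/x](γ[x; COUNT(*)→c](U))))) → 2
  σ[f=3](γ[z; MAX(c)→f](π[z,c]((π[f](U) ⋈[f=c] ρ[z/x](γ[x; COUNT(*)→c](U)))))) → 1
E2 per-node cardinality:
  U → 5
  π[f](U) → 5
  U → 5
  γ[x; COUNT(*)→c](U) → 2
  ρ[z/x](γ[x; COUNT(*)→c](U)) → 2
  (π[f](U) ⋈[f=c] ρ[z/x](γ[x; COUNT(*)→c](U))) → 2
  π[z,c]((π[f](U) ⋈[f=c] ρ[z/x](γ[x; COUNT(*)→c](U)))) → 2
  γ[z; MAX(c)→f](π[z,c]((π[f](U) ⋈[f=c] ρ[z/x](γ[x; COUNT(*)→c](U))))) → 2
  σ[f<3](γ[z; MAX(c)→f](π[z,c]((π[f](U) ⋈[f=c] ρ[z/x](γ[x; COUNT(*)→c](U)))))) → 1

E1 result:
z | f
q | 3
E2 result:
z | f
s | 2
Witness: ('q', 3) appears 1× in E1 but 0× in E2.

no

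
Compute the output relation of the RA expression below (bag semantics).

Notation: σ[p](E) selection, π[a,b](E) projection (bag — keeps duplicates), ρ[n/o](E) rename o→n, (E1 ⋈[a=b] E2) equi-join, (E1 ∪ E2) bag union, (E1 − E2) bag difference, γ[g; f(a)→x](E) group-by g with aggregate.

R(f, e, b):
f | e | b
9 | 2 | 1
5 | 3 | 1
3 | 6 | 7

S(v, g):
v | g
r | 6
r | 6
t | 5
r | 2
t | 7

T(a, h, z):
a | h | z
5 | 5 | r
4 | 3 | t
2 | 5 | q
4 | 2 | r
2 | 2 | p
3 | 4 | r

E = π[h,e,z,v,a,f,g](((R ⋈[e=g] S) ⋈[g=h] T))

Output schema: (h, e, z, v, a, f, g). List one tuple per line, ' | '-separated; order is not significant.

Per-node cardinality:
  R → 3
  S → 5
  (R ⋈[e=g] S) → 3
  T → 6
  ((R ⋈[e=g] S) ⋈[g=h] T) → 2
  π[h,e,z,v,a,f,g](((R ⋈[e=g] S) ⋈[g=h] T)) → 2

== RESULT ==
h | e | z | v | a | f | g
2 | 2 | p | r | 2 | 9 | 2
2 | 2 | r | r | 4 | 9 | 2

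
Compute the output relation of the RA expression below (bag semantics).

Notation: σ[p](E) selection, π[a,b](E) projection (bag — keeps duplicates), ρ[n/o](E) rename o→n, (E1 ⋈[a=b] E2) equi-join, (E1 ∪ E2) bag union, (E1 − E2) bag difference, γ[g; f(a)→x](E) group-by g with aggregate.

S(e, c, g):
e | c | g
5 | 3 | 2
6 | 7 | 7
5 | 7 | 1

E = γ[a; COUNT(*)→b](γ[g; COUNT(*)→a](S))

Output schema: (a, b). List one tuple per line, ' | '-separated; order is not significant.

Row counts bottom-up:
  S → 3
  γ[g; COUNT(*)→a](S) → 3
  γ[a; COUNT(*)→b](γ[g; COUNT(*)→a](S)) → 1

== RESULT ==
a | b
1 | 3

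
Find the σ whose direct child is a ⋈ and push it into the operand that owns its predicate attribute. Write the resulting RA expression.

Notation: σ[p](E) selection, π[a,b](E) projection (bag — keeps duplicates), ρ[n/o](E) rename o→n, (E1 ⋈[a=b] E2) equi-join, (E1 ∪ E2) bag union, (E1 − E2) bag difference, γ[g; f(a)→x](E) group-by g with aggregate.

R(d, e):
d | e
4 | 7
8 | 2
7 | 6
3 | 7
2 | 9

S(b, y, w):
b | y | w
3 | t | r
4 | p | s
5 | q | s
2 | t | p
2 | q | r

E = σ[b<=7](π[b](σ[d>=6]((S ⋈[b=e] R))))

σ filters on d, owned by the right side.
E' = σ[b<=7](π[b]((S ⋈[b=e] σ[d>=6](R))))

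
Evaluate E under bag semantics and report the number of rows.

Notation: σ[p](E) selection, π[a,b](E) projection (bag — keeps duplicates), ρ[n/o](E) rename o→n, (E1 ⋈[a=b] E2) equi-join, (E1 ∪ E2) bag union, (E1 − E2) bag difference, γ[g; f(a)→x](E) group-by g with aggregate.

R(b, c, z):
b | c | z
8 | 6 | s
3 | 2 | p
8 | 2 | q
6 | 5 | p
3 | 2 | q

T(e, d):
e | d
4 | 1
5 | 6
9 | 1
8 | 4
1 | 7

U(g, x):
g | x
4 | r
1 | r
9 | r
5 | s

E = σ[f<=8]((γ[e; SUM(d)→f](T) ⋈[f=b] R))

Per-node cardinality:
  T → 5
  γ[e; SUM(d)→f](T) → 5
  R → 5
  (γ[e; SUM(d)→f](T) ⋈[f=b] R) → 1
  σ[f<=8]((γ[e; SUM(d)→f](T) ⋈[f=b] R)) → 1

|E| = 1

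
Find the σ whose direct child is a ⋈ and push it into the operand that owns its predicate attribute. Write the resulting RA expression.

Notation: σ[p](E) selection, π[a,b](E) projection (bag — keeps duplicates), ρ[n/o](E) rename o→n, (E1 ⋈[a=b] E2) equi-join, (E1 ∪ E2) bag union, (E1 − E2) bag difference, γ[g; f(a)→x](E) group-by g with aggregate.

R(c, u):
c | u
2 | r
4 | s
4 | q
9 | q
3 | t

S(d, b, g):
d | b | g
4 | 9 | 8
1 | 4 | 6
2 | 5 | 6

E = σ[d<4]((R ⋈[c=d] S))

σ filters on d, owned by the right side.
E' = (R ⋈[c=d] σ[d<4](S))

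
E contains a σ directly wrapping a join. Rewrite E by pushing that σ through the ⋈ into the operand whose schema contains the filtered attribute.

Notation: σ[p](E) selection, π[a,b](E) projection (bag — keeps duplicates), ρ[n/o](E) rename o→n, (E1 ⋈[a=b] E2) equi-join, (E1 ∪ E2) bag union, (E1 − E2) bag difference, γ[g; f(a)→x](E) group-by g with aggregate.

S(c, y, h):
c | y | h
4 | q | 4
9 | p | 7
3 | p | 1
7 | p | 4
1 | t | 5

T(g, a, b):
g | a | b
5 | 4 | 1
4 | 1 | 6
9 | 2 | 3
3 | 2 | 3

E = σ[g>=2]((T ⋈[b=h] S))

σ filters on g, owned by the left side.
E' = (σ[g>=2](T) ⋈[b=h] S)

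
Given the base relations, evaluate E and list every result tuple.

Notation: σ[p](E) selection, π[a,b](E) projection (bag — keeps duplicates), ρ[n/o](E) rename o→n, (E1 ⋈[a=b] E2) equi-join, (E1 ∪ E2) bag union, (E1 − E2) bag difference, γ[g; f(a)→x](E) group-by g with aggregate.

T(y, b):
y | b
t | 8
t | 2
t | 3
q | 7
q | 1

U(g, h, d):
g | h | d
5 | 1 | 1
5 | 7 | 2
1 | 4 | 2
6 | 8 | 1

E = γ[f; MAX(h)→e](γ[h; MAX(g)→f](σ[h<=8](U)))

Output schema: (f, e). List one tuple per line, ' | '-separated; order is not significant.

Stepwise |·|:
  U → 4
  σ[h<=8](U) → 4
  γ[h; MAX(g)→f](σ[h<=8](U)) → 4
  γ[f; MAX(h)→e](γ[h; MAX(g)→f](σ[h<=8](U))) → 3

== RESULT ==
f | e
1 | 4
5 | 7
6 | 8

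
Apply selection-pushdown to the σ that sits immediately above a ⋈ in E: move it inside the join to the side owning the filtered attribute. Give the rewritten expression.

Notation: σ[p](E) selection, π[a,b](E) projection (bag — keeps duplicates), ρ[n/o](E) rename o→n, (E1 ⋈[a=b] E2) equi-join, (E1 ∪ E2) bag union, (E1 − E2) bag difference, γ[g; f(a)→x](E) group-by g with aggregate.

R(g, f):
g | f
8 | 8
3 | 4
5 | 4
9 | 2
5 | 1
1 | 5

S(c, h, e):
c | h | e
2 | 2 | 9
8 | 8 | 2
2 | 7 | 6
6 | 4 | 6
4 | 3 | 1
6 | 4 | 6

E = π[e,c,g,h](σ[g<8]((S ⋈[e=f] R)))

σ filters on g, owned by the right side.
E' = π[e,c,g,h]((S ⋈[e=f] σ[g<8](R)))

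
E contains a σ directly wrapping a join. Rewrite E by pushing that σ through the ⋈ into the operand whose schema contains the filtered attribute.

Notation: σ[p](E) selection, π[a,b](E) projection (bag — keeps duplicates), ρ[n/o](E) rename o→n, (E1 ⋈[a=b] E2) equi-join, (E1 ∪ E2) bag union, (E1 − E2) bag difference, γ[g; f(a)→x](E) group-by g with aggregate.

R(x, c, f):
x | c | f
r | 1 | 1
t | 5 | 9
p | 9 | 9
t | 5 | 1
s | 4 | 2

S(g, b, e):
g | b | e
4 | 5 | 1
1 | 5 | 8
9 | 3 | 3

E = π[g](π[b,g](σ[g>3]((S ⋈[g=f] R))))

σ filters on g, owned by the left side.
E' = π[g](π[b,g]((σ[g>3](S) ⋈[g=f] R)))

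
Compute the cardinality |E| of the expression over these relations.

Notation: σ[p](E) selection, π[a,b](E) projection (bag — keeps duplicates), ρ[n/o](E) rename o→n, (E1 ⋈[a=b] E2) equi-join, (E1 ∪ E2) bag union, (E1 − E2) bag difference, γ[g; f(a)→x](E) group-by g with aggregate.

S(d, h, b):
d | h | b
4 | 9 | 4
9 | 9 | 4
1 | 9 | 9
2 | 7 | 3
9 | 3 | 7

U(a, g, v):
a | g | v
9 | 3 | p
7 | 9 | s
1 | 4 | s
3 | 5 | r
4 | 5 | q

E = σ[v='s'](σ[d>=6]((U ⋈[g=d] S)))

Stepwise |·|:
  U → 5
  S → 5
  (U ⋈[g=d] S) → 3
  σ[d>=6]((U ⋈[g=d] S)) → 2
  σ[v='s'](σ[d>=6]((U ⋈[g=d] S))) → 2

|E| = 2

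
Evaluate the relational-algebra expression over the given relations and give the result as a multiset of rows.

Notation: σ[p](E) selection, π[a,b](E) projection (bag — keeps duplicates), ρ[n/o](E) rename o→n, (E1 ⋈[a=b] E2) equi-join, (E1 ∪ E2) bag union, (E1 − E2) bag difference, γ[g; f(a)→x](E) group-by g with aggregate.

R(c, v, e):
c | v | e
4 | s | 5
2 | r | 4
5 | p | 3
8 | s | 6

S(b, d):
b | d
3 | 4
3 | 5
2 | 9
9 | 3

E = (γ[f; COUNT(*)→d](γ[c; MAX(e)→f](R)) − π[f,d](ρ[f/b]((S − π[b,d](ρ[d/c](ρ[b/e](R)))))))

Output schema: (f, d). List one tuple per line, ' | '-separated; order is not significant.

Subexpression sizes:
  R → 4
  γ[c; MAX(e)→f](R) → 4
  γ[f; COUNT(*)→d](γ[c; MAX(e)→f](R)) → 4
  S → 4
  R → 4
  ρ[b/e](R) → 4
  ρ[d/c](ρ[b/e](R)) → 4
  π[b,d](ρ[d/c](ρ[b/e](R))) → 4
  (S − π[b,d](ρ[d/c](ρ[b/e](R)))) → 3
  ρ[f/b]((S − π[b,d](ρ[d/c](ρ[b/e](R))))) → 3
  π[f,d](ρ[f/b]((S − π[b,d](ρ[d/c](ρ[b/e](R)))))) → 3
  (γ[f; COUNT(*)→d](γ[c; MAX(e)→f](R)) − π[f,d](ρ[f/b]((S − π[b,d](ρ[d/c](ρ[b/e](R))))))) → 4

== RESULT ==
f | d
3 | 1
4 | 1
5 | 1
6 | 1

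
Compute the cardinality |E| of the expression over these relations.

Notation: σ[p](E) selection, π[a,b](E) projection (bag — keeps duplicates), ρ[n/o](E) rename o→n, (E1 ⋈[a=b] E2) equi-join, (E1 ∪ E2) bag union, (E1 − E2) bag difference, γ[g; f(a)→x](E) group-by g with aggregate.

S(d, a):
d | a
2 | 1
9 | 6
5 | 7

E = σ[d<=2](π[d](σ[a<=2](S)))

Subexpression sizes:
  S → 3
  σ[a<=2](S) → 1
  π[d](σ[a<=2](S)) → 1
  σ[d<=2](π[d](σ[a<=2](S))) → 1

|E| = 1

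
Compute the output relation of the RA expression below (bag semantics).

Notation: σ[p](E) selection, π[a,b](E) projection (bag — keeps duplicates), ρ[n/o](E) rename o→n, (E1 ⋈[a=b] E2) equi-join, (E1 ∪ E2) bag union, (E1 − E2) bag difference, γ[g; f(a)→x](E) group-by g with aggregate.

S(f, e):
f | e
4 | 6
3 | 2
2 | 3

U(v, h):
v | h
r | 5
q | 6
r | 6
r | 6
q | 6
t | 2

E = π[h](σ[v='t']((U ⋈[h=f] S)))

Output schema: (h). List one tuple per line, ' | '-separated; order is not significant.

Stepwise |·|:
  U → 6
  S → 3
  (U ⋈[h=f] S) → 1
  σ[v='t']((U ⋈[h=f] S)) → 1
  π[h](σ[v='t']((U ⋈[h=f] S))) → 1

== RESULT ==
h
2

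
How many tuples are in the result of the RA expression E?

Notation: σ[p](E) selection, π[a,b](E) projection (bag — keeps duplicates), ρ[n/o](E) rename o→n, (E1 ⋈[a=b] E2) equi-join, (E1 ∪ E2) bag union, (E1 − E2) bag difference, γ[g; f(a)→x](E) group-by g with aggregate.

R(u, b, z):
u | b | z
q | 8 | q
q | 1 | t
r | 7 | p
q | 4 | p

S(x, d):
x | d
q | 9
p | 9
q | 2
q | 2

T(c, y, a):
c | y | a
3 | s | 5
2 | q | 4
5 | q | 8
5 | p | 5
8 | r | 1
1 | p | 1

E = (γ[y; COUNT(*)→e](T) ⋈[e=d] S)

Per-node cardinality:
  T → 6
  γ[y; COUNT(*)→e](T) → 4
  S → 4
  (γ[y; COUNT(*)→e](T) ⋈[e=d] S) → 4

|E| = 4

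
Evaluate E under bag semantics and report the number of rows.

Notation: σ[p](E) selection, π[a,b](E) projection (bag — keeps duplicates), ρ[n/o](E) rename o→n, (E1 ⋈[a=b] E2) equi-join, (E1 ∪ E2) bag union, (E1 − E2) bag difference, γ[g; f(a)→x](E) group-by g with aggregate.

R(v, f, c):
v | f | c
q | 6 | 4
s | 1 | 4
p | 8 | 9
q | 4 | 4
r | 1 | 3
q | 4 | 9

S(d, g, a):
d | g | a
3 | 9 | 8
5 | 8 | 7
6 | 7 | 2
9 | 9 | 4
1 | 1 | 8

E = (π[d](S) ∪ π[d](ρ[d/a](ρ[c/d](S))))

Stepwise |·|:
  S → 5
  π[d](S) → 5
  S → 5
  ρ[c/d](S) → 5
  ρ[d/a](ρ[c/d](S)) → 5
  π[d](ρ[d/a](ρ[c/d](S))) → 5
  (π[d](S) ∪ π[d](ρ[d/a](ρ[c/d](S)))) → 10

|E| = 10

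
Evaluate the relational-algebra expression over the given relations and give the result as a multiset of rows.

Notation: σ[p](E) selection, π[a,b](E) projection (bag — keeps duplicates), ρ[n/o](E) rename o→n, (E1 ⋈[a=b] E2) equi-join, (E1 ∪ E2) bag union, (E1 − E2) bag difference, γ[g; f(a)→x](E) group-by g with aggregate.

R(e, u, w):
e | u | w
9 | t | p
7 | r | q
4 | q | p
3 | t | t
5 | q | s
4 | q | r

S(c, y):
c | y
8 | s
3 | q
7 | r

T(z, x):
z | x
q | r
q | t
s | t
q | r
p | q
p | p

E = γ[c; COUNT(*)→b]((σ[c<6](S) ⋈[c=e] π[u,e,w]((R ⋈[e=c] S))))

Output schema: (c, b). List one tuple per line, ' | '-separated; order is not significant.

Stepwise |·|:
  S → 3
  σ[c<6](S) → 1
  R → 6
  S → 3
  (R ⋈[e=c] S) → 2
  π[u,e,w]((R ⋈[e=c] S)) → 2
  (σ[c<6](S) ⋈[c=e] π[u,e,w]((R ⋈[e=c] S))) → 1
  γ[c; COUNT(*)→b]((σ[c<6](S) ⋈[c=e] π[u,e,w]((R ⋈[e=c] S)))) → 1

== RESULT ==
c | b
3 | 1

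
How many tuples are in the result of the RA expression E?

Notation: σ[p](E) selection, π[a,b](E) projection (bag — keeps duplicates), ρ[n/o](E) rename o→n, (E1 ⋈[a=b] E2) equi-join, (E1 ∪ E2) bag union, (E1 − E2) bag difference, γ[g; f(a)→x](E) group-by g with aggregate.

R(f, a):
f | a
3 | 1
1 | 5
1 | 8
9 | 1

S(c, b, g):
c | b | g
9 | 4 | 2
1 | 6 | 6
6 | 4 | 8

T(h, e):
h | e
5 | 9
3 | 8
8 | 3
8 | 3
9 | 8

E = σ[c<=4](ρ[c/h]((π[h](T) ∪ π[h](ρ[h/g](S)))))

Stepwise |·|:
  T → 5
  π[h](T) → 5
  S → 3
  ρ[h/g](S) → 3
  π[h](ρ[h/g](S)) → 3
  (π[h](T) ∪ π[h](ρ[h/g](S))) → 8
  ρ[c/h]((π[h](T) ∪ π[h](ρ[h/g](S)))) → 8
  σ[c<=4](ρ[c/h]((π[h](T) ∪ π[h](ρ[h/g](S))))) → 2

|E| = 2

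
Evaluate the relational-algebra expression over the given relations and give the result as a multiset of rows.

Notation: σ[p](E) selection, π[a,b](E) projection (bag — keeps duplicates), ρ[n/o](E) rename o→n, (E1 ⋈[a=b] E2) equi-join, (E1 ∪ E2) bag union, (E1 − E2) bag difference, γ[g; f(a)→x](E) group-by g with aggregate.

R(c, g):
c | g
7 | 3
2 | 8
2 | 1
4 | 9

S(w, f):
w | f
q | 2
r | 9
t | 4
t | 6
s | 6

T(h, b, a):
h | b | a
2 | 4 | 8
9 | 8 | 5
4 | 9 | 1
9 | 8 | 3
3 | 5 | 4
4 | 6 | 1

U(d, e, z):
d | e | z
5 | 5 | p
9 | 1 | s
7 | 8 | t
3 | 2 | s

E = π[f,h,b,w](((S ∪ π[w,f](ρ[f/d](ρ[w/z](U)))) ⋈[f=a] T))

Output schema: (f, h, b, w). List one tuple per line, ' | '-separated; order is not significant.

Subexpression sizes:
  S → 5
  U → 4
  ρ[w/z](U) → 4
  ρ[f/d](ρ[w/z](U)) → 4
  π[w,f](ρ[f/d](ρ[w/z](U))) → 4
  (S ∪ π[w,f](ρ[f/d](ρ[w/z](U)))) → 9
  T → 6
  ((S ∪ π[w,f](ρ[f/d](ρ[w/z](U)))) ⋈[f=a] T) → 3
  π[f,h,b,w](((S ∪ π[w,f](ρ[f/d](ρ[w/z](U)))) ⋈[f=a] T)) → 3

== RESULT ==
f | h | b | w
3 | 9 | 8 | s
4 | 3 | 5 | t
5 | 9 | 8 | p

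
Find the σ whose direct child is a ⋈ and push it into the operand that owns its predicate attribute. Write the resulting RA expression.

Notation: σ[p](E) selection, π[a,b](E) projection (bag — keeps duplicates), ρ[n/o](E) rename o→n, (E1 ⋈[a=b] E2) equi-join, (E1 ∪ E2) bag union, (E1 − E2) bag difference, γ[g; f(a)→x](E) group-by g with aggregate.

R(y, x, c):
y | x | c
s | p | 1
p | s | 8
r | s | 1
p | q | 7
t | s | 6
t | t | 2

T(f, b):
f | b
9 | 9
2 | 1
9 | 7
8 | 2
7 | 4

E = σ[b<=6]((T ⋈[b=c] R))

σ filters on b, owned by the left side.
E' = (σ[b<=6](T) ⋈[b=c] R)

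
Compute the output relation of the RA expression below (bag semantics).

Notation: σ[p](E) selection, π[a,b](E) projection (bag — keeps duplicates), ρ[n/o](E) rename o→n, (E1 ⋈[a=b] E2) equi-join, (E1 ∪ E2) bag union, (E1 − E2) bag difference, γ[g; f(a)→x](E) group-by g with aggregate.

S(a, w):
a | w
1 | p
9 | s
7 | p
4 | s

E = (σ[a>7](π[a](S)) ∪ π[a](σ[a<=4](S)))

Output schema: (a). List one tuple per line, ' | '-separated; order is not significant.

Stepwise |·|:
  S → 4
  π[a](S) → 4
  σ[a>7](π[a](S)) → 1
  S → 4
  σ[a<=4](S) → 2
  π[a](σ[a<=4](S)) → 2
  (σ[a>7](π[a](S)) ∪ π[a](σ[a<=4](S))) → 3

== RESULT ==
a
1
4
9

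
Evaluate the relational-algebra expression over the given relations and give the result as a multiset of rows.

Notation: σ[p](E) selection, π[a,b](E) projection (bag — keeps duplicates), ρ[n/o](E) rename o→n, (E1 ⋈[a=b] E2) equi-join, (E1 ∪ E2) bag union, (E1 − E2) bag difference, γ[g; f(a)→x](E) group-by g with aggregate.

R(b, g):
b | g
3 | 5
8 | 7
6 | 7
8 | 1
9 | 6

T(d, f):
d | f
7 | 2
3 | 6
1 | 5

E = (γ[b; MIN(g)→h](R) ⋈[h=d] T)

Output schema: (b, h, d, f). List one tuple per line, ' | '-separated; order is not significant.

Subexpression sizes:
  R → 5
  γ[b; MIN(g)→h](R) → 4
  T → 3
  (γ[b; MIN(g)→h](R) ⋈[h=d] T) → 2

== RESULT ==
b | h | d | f
6 | 7 | 7 | 2
8 | 1 | 1 | 5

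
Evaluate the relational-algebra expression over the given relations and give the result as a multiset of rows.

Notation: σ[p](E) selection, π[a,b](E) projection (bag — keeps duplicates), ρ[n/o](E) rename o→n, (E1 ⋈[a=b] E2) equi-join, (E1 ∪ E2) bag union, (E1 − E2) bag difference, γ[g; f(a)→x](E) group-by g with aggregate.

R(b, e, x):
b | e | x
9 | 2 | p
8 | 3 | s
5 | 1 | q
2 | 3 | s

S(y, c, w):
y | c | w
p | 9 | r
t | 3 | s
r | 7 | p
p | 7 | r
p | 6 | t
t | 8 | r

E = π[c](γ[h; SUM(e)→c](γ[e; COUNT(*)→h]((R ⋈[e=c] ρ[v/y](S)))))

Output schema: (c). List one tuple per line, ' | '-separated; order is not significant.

Row counts bottom-up:
  R → 4
  S → 6
  ρ[v/y](S) → 6
  (R ⋈[e=c] ρ[v/y](S)) → 2
  γ[e; COUNT(*)→h]((R ⋈[e=c] ρ[v/y](S))) → 1
  γ[h; SUM(e)→c](γ[e; COUNT(*)→h]((R ⋈[e=c] ρ[v/y](S)))) → 1
  π[c](γ[h; SUM(e)→c](γ[e; COUNT(*)→h]((R ⋈[e=c] ρ[v/y](S))))) → 1

== RESULT ==
c
3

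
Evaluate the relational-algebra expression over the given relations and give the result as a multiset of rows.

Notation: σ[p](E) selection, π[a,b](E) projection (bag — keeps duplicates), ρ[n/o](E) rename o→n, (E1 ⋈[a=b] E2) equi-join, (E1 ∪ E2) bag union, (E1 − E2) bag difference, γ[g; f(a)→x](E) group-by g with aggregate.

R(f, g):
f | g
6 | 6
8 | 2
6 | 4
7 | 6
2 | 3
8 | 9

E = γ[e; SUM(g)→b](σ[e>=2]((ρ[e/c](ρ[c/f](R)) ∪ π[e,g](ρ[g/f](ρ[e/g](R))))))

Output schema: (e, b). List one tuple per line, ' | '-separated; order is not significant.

Per-node cardinality:
  R → 6
  ρ[c/f](R) → 6
  ρ[e/c](ρ[c/f](R)) → 6
  R → 6
  ρ[e/g](R) → 6
  ρ[g/f](ρ[e/g](R)) → 6
  π[e,g](ρ[g/f](ρ[e/g](R))) → 6
  (ρ[e/c](ρ[c/f](R)) ∪ π[e,g](ρ[g/f](ρ[e/g](R)))) → 12
  σ[e>=2]((ρ[e/c](ρ[c/f](R)) ∪ π[e,g](ρ[g/f](ρ[e/g](R))))) → 12
  γ[e; SUM(g)→b](σ[e>=2]((ρ[e/c](ρ[c/f](R)) ∪ π[e,g](ρ[g/f](ρ[e/g](R)))))) → 7

== RESULT ==
e | b
2 | 11
3 | 2
4 | 6
6 | 23
7 | 6
8 | 11
9 | 8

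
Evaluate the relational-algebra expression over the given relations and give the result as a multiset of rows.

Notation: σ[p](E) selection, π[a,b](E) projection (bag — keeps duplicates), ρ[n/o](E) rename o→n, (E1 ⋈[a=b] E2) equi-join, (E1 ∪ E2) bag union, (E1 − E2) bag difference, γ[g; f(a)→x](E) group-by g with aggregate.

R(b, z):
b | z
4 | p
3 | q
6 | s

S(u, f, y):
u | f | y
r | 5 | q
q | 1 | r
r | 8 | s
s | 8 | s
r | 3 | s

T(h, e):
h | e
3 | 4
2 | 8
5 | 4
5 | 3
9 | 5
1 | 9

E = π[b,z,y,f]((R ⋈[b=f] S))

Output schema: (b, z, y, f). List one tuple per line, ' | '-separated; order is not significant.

Subexpression sizes:
  R → 3
  S → 5
  (R ⋈[b=f] S) → 1
  π[b,z,y,f]((R ⋈[b=f] S)) → 1

== RESULT ==
b | z | y | f
3 | q | s | 3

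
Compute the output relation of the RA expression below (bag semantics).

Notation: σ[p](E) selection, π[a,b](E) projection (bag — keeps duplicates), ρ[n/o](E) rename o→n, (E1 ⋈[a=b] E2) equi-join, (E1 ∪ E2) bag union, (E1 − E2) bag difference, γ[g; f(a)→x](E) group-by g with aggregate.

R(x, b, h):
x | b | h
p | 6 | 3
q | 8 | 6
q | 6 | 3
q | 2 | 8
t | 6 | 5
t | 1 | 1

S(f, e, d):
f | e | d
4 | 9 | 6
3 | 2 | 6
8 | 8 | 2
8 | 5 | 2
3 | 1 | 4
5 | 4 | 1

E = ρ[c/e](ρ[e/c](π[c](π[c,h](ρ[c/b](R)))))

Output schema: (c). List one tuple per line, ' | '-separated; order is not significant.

Stepwise |·|:
  R → 6
  ρ[c/b](R) → 6
  π[c,h](ρ[c/b](R)) → 6
  π[c](π[c,h](ρ[c/b](R))) → 6
  ρ[e/c](π[c](π[c,h](ρ[c/b](R)))) → 6
  ρ[c/e](ρ[e/c](π[c](π[c,h](ρ[c/b](R))))) → 6

== RESULT ==
c
1
2
6
6
6
8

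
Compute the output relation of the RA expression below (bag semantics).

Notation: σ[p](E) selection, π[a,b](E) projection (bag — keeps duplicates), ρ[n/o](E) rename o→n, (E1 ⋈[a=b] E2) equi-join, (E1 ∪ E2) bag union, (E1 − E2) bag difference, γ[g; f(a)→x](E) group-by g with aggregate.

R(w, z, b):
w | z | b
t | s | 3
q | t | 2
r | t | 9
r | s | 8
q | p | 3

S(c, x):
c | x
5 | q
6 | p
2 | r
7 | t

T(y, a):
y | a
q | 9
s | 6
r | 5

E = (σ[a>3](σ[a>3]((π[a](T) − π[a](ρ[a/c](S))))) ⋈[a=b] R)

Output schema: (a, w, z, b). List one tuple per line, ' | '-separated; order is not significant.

Subexpression sizes:
  T → 3
  π[a](T) → 3
  S → 4
  ρ[a/c](S) → 4
  π[a](ρ[a/c](S)) → 4
  (π[a](T) − π[a](ρ[a/c](S))) → 1
  σ[a>3]((π[a](T) − π[a](ρ[a/c](S)))) → 1
  σ[a>3](σ[a>3]((π[a](T) − π[a](ρ[a/c](S))))) → 1
  R → 5
  (σ[a>3](σ[a>3]((π[a](T) − π[a](ρ[a/c](S))))) ⋈[a=b] R) → 1

== RESULT ==
a | w | z | b
9 | r | t | 9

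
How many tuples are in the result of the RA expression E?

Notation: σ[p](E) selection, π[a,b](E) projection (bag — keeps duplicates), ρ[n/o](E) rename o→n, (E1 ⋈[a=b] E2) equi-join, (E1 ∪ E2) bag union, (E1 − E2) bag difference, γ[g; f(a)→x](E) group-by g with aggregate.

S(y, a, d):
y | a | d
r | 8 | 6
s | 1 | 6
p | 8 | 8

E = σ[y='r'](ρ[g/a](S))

Subexpression sizes:
  S → 3
  ρ[g/a](S) → 3
  σ[y='r'](ρ[g/a](S)) → 1

|E| = 1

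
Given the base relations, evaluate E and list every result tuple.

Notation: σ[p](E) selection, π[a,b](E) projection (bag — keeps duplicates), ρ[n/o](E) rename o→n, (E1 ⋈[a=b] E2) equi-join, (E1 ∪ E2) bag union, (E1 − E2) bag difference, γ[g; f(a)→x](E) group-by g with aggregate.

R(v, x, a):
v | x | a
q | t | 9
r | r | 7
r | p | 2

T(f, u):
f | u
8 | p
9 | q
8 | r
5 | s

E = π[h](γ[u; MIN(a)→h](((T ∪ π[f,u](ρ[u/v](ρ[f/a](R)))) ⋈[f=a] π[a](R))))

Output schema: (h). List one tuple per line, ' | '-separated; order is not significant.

Per-node cardinality:
  T → 4
  R → 3
  ρ[f/a](R) → 3
  ρ[u/v](ρ[f/a](R)) → 3
  π[f,u](ρ[u/v](ρ[f/a](R))) → 3
  (T ∪ π[f,u](ρ[u/v](ρ[f/a](R)))) → 7
  R → 3
  π[a](R) → 3
  ((T ∪ π[f,u](ρ[u/v](ρ[f/a](R)))) ⋈[f=a] π[a](R)) → 4
  γ[u; MIN(a)→h](((T ∪ π[f,u](ρ[u/v](ρ[f/a](R)))) ⋈[f=a] π[a](R))) → 2
  π[h](γ[u; MIN(a)→h](((T ∪ π[f,u](ρ[u/v](ρ[f/a](R)))) ⋈[f=a] π[a](R)))) → 2

== RESULT ==
h
2
9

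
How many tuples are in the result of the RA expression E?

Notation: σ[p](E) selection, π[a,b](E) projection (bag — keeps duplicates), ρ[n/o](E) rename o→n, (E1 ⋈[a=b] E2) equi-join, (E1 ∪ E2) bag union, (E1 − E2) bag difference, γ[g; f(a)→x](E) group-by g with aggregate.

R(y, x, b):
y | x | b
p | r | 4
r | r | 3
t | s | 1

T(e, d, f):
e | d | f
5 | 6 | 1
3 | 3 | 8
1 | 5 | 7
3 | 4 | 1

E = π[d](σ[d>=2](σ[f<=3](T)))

Stepwise |·|:
  T → 4
  σ[f<=3](T) → 2
  σ[d>=2](σ[f<=3](T)) → 2
  π[d](σ[d>=2](σ[f<=3](T))) → 2

|E| = 2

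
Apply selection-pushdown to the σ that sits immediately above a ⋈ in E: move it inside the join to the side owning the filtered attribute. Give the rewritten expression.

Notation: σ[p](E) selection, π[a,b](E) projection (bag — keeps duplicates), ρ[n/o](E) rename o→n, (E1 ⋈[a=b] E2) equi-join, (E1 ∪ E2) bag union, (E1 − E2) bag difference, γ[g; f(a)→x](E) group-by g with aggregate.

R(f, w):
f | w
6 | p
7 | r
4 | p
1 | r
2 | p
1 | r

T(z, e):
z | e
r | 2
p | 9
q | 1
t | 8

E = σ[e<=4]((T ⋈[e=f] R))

σ filters on e, owned by the left side.
E' = (σ[e<=4](T) ⋈[e=f] R)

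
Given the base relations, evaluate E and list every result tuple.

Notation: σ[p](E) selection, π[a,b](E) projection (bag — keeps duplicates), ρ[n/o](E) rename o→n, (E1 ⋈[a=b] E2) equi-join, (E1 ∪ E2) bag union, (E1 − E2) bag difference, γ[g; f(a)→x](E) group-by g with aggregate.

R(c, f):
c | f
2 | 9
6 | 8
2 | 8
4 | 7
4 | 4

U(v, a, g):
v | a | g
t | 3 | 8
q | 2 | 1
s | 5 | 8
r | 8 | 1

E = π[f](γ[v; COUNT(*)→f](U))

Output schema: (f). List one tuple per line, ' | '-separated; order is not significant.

Stepwise |·|:
  U → 4
  γ[v; COUNT(*)→f](U) → 4
  π[f](γ[v; COUNT(*)→f](U)) → 4

== RESULT ==
f
1
1
1
1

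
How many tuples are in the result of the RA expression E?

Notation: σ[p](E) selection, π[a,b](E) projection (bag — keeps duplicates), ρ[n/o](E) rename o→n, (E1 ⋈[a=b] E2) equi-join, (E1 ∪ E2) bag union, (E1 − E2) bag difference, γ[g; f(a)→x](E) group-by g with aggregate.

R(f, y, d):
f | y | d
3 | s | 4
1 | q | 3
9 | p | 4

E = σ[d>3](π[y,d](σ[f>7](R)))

Row counts bottom-up:
  R → 3
  σ[f>7](R) → 1
  π[y,d](σ[f>7](R)) → 1
  σ[d>3](π[y,d](σ[f>7](R))) → 1

|E| = 1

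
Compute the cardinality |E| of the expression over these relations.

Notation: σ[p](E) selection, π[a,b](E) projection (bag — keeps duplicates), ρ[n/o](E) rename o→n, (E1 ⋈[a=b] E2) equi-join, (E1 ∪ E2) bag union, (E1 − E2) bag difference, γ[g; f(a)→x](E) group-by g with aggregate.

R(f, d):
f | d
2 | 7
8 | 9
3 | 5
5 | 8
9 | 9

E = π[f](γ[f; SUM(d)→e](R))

Row counts bottom-up:
  R → 5
  γ[f; SUM(d)→e](R) → 5
  π[f](γ[f; SUM(d)→e](R)) → 5

|E| = 5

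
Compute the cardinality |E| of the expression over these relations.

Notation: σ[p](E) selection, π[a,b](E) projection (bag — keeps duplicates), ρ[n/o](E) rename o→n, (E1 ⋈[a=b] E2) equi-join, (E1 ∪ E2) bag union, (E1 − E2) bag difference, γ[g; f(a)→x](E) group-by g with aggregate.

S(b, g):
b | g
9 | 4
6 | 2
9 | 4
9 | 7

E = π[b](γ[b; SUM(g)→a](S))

Row counts bottom-up:
  S → 4
  γ[b; SUM(g)→a](S) → 2
  π[b](γ[b; SUM(g)→a](S)) → 2

|E| = 2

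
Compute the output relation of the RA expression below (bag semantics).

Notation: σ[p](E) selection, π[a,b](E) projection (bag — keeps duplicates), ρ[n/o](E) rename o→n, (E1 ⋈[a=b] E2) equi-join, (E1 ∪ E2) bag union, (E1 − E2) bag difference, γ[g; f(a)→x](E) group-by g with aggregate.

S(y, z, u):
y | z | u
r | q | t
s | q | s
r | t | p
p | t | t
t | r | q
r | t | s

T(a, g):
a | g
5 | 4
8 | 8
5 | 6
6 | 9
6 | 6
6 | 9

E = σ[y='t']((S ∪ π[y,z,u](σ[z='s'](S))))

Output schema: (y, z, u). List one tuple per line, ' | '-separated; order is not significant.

Subexpression sizes:
  S → 6
  S → 6
  σ[z='s'](S) → 0
  π[y,z,u](σ[z='s'](S)) → 0
  (S ∪ π[y,z,u](σ[z='s'](S))) → 6
  σ[y='t']((S ∪ π[y,z,u](σ[z='s'](S)))) → 1

== RESULT ==
y | z | u
t | r | q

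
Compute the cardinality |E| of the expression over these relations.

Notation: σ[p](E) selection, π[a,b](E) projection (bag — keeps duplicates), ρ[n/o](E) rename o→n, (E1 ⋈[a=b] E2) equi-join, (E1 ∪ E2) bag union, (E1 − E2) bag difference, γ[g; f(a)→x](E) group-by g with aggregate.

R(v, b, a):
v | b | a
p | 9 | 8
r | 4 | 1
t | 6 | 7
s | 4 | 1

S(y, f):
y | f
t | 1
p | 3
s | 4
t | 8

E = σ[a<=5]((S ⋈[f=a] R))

Per-node cardinality:
  S → 4
  R → 4
  (S ⋈[f=a] R) → 3
  σ[a<=5]((S ⋈[f=a] R)) → 2

|E| = 2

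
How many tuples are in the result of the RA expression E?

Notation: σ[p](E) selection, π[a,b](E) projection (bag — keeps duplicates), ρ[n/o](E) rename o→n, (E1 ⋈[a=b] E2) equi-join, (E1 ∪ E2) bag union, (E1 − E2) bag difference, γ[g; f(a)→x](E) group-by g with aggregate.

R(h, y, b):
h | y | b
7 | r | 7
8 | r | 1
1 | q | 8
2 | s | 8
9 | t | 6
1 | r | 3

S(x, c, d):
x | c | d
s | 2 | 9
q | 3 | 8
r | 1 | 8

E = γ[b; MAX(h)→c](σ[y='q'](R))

Per-node cardinality:
  R → 6
  σ[y='q'](R) → 1
  γ[b; MAX(h)→c](σ[y='q'](R)) → 1

|E| = 1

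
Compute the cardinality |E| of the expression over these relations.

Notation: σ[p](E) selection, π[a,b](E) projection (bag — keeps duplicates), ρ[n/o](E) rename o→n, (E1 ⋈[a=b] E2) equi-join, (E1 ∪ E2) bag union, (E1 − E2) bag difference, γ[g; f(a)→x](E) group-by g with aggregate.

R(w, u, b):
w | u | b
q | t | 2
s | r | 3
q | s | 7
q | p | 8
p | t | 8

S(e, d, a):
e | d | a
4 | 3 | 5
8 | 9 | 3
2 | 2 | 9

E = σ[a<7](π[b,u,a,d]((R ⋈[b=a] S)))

Stepwise |·|:
  R → 5
  S → 3
  (R ⋈[b=a] S) → 1
  π[b,u,a,d]((R ⋈[b=a] S)) → 1
  σ[a<7](π[b,u,a,d]((R ⋈[b=a] S))) → 1

|E| = 1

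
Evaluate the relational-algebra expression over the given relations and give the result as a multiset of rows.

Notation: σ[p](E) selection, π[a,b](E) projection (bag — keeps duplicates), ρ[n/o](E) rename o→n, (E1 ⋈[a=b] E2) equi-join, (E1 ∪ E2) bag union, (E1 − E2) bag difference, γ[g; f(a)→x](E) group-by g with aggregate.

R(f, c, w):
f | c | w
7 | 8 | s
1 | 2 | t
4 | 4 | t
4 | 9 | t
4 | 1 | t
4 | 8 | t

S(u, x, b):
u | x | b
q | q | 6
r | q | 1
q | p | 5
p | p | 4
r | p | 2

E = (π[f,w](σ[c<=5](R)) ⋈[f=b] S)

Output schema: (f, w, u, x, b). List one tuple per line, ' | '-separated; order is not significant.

Subexpression sizes:
  R → 6
  σ[c<=5](R) → 3
  π[f,w](σ[c<=5](R)) → 3
  S → 5
  (π[f,w](σ[c<=5](R)) ⋈[f=b] S) → 3

== RESULT ==
f | w | u | x | b
1 | t | r | q | 1
4 | t | p | p | 4
4 | t | p | p | 4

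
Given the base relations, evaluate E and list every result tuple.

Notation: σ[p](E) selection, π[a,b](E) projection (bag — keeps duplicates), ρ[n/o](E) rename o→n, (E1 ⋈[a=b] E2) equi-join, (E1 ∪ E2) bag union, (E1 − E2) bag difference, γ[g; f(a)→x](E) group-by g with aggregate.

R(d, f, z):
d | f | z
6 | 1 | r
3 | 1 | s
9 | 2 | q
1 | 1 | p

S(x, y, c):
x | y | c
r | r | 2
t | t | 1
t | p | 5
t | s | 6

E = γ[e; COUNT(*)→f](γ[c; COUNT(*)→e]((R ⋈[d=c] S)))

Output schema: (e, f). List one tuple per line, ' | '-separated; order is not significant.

Row counts bottom-up:
  R → 4
  S → 4
  (R ⋈[d=c] S) → 2
  γ[c; COUNT(*)→e]((R ⋈[d=c] S)) → 2
  γ[e; COUNT(*)→f](γ[c; COUNT(*)→e]((R ⋈[d=c] S))) → 1

== RESULT ==
e | f
1 | 2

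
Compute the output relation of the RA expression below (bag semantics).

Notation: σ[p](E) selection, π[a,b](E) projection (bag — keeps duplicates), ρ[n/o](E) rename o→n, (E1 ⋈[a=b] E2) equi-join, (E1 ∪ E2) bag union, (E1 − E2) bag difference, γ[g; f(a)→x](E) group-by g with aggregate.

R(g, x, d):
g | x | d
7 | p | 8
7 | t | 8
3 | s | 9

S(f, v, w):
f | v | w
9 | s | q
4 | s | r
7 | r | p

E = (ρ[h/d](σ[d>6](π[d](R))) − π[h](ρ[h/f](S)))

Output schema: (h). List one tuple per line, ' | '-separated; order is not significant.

Stepwise |·|:
  R → 3
  π[d](R) → 3
  σ[d>6](π[d](R)) → 3
  ρ[h/d](σ[d>6](π[d](R))) → 3
  S → 3
  ρ[h/f](S) → 3
  π[h](ρ[h/f](S)) → 3
  (ρ[h/d](σ[d>6](π[d](R))) − π[h](ρ[h/f](S))) → 2

== RESULT ==
h
8
8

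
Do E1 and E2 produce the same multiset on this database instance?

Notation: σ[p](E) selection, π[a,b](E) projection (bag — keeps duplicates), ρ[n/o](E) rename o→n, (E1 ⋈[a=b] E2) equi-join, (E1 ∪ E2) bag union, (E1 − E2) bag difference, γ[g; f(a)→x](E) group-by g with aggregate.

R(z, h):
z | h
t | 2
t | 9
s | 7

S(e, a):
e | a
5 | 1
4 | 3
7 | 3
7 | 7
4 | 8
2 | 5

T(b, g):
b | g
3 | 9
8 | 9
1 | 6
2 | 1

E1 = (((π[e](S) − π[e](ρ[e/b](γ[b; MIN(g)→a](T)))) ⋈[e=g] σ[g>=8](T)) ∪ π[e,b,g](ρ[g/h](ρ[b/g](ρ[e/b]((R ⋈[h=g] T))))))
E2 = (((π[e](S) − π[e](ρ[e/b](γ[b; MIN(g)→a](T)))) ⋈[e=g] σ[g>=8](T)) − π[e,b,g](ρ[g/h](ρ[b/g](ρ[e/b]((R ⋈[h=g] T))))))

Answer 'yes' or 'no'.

E1 stepwise |·|:
  S → 6
  π[e](S) → 6
  T → 4
  γ[b; MIN(g)→a](T) → 4
  ρ[e/b](γ[b; MIN(g)→a](T)) → 4
  π[e](ρ[e/b](γ[b; MIN(g)→a](T))) → 4
  (π[e](S) − π[e](ρ[e/b](γ[b; MIN(g)→a](T)))) → 5
  T → 4
  σ[g>=8](T) → 2
  ((π[e](S) − π[e](ρ[e/b](γ[b; MIN(g)→a](T)))) ⋈[e=g] σ[g>=8](T)) → 0
  R → 3
  T → 4
  (R ⋈[h=g] T) → 2
  ρ[e/b]((R ⋈[h=g] T)) → 2
  ρ[b/g](ρ[e/b]((R ⋈[h=g] T))) → 2
  ρ[g/h](ρ[b/g](ρ[e/b]((R ⋈[h=g] T)))) → 2
  π[e,b,g](ρ[g/h](ρ[b/g](ρ[e/b]((R ⋈[h=g] T))))) → 2
  (((π[e](S) − π[e](ρ[e/b](γ[b; MIN(g)→a](T)))) ⋈[e=g] σ[g>=8](T)) ∪ π[e,b,g](ρ[g/h](ρ[b/g](ρ[e/b]((R ⋈[h=g] T)))))) → 2
E2 stepwise |·|:
  S → 6
  π[e](S) → 6
  T → 4
  γ[b; MIN(g)→a](T) → 4
  ρ[e/b](γ[b; MIN(g)→a](T)) → 4
  π[e](ρ[e/b](γ[b; MIN(g)→a](T))) → 4
  (π[e](S) − π[e](ρ[e/b](γ[b; MIN(g)→a](T)))) → 5
  T → 4
  σ[g>=8](T) → 2
  ((π[e](S) − π[e](ρ[e/b](γ[b; MIN(g)→a](T)))) ⋈[e=g] σ[g>=8](T)) → 0
  R → 3
  T → 4
  (R ⋈[h=g] T) → 2
  ρ[e/b]((R ⋈[h=g] T)) → 2
  ρ[b/g](ρ[e/b]((R ⋈[h=g] T))) → 2
  ρ[g/h](ρ[b/g](ρ[e/b]((R ⋈[h=g] T)))) → 2
  π[e,b,g](ρ[g/h](ρ[b/g](ρ[e/b]((R ⋈[h=g] T))))) → 2
  (((π[e](S) − π[e](ρ[e/b](γ[b; MIN(g)→a](T)))) ⋈[e=g] σ[g>=8](T)) − π[e,b,g](ρ[g/h](ρ[b/g](ρ[e/b]((R ⋈[h=g] T)))))) → 0

E1 result:
e | b | g
3 | 9 | 9
8 | 9 | 9
E2 result:
e | b | g
(0 rows)
Witness: (3, 9, 9) appears 1× in E1 but 0× in E2.

no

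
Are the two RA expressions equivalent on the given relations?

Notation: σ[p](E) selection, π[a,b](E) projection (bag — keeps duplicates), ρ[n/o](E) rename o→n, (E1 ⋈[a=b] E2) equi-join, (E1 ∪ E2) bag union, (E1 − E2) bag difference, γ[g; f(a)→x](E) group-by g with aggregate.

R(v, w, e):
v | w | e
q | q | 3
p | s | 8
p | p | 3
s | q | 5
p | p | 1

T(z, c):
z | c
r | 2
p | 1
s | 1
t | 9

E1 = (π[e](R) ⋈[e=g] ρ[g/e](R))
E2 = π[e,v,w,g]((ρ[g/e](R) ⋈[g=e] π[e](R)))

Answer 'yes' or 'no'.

E1 row counts bottom-up:
  R → 5
  π[e](R) → 5
  R → 5
  ρ[g/e](R) → 5
  (π[e](R) ⋈[e=g] ρ[g/e](R)) → 7
E2 row counts bottom-up:
  R → 5
  ρ[g/e](R) → 5
  R → 5
  π[e](R) → 5
  (ρ[g/e](R) ⋈[g=e] π[e](R)) → 7
  π[e,v,w,g]((ρ[g/e](R) ⋈[g=e] π[e](R))) → 7

E1 and E2 produce the same multiset:
e | v | w | g
1 | p | p | 1
3 | p | p | 3
3 | p | p | 3
3 | q | q | 3
3 | q | q | 3
5 | s | q | 5
8 | p | s | 8

yes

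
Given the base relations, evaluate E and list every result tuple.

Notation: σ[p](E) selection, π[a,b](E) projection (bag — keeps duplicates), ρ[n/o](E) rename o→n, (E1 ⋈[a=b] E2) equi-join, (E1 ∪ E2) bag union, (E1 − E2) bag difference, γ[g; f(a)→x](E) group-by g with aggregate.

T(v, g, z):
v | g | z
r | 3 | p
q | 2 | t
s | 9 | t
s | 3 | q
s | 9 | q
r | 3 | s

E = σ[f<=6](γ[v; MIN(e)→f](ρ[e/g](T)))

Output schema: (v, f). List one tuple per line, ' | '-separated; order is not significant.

Row counts bottom-up:
  T → 6
  ρ[e/g](T) → 6
  γ[v; MIN(e)→f](ρ[e/g](T)) → 3
  σ[f<=6](γ[v; MIN(e)→f](ρ[e/g](T))) → 3

== RESULT ==
v | f
q | 2
r | 3
s | 3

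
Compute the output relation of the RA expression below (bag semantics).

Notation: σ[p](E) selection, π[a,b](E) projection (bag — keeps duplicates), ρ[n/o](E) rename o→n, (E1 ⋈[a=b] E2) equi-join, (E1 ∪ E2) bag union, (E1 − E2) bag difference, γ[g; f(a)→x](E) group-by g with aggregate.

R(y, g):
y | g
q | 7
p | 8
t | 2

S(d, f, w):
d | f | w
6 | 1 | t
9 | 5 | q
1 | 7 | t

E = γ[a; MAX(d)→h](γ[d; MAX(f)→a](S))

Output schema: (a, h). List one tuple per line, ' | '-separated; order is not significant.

Stepwise |·|:
  S → 3
  γ[d; MAX(f)→a](S) → 3
  γ[a; MAX(d)→h](γ[d; MAX(f)→a](S)) → 3

== RESULT ==
a | h
1 | 6
5 | 9
7 | 1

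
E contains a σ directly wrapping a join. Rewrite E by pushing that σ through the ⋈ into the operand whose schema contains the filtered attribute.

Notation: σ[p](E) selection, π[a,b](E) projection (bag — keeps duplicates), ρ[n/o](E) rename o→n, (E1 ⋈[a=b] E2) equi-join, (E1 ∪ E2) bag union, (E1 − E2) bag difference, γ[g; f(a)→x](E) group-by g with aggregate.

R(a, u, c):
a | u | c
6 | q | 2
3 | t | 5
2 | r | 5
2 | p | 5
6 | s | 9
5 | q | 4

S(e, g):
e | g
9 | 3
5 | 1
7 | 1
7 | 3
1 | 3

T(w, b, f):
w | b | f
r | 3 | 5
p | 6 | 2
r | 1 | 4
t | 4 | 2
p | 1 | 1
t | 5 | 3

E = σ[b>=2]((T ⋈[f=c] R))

σ filters on b, owned by the left side.
E' = (σ[b>=2](T) ⋈[f=c] R)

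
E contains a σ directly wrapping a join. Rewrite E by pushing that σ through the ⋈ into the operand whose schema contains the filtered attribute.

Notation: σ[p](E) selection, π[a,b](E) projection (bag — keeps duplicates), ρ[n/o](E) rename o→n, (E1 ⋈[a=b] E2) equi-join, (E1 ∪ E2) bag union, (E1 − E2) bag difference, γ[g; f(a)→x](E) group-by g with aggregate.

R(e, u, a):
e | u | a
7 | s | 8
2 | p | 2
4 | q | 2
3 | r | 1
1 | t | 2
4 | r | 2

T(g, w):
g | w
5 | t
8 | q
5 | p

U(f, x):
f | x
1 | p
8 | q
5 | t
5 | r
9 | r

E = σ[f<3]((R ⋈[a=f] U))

σ filters on f, owned by the right side.
E' = (R ⋈[a=f] σ[f<3](U))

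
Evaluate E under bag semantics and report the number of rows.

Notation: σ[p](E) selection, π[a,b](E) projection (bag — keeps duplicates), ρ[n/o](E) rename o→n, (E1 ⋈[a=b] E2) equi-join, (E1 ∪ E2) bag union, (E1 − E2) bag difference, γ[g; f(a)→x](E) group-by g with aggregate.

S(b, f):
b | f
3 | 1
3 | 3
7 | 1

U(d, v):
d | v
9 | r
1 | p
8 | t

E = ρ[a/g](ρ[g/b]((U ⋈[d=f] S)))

Subexpression sizes:
  U → 3
  S → 3
  (U ⋈[d=f] S) → 2
  ρ[g/b]((U ⋈[d=f] S)) → 2
  ρ[a/g](ρ[g/b]((U ⋈[d=f] S))) → 2

|E| = 2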